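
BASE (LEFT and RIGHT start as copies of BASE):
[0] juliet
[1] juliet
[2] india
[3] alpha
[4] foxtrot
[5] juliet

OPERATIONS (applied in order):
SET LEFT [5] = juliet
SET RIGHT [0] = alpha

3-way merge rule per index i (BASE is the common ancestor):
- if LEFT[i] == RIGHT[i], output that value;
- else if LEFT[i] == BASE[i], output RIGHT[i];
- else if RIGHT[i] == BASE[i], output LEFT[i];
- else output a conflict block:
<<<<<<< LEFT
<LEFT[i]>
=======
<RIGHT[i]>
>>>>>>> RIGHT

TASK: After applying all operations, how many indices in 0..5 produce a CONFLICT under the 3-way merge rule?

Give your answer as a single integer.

Answer: 0

Derivation:
Final LEFT:  [juliet, juliet, india, alpha, foxtrot, juliet]
Final RIGHT: [alpha, juliet, india, alpha, foxtrot, juliet]
i=0: L=juliet=BASE, R=alpha -> take RIGHT -> alpha
i=1: L=juliet R=juliet -> agree -> juliet
i=2: L=india R=india -> agree -> india
i=3: L=alpha R=alpha -> agree -> alpha
i=4: L=foxtrot R=foxtrot -> agree -> foxtrot
i=5: L=juliet R=juliet -> agree -> juliet
Conflict count: 0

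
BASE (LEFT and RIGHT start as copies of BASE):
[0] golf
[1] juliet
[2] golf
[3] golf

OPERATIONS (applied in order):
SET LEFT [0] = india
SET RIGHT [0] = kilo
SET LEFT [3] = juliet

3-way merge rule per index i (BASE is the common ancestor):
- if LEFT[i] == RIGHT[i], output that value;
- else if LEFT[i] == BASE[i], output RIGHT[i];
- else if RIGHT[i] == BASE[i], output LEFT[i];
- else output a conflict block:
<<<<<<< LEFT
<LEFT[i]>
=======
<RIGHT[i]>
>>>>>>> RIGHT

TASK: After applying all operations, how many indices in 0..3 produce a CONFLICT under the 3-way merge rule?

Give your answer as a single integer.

Final LEFT:  [india, juliet, golf, juliet]
Final RIGHT: [kilo, juliet, golf, golf]
i=0: BASE=golf L=india R=kilo all differ -> CONFLICT
i=1: L=juliet R=juliet -> agree -> juliet
i=2: L=golf R=golf -> agree -> golf
i=3: L=juliet, R=golf=BASE -> take LEFT -> juliet
Conflict count: 1

Answer: 1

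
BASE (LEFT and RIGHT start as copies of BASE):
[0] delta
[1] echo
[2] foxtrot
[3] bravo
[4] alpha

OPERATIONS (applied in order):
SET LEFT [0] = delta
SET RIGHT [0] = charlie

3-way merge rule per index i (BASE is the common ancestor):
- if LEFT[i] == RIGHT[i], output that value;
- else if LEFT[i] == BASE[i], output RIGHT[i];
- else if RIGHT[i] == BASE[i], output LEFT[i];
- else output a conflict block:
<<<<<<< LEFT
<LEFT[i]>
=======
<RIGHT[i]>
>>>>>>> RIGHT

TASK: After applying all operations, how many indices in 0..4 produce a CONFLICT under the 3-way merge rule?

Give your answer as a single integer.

Final LEFT:  [delta, echo, foxtrot, bravo, alpha]
Final RIGHT: [charlie, echo, foxtrot, bravo, alpha]
i=0: L=delta=BASE, R=charlie -> take RIGHT -> charlie
i=1: L=echo R=echo -> agree -> echo
i=2: L=foxtrot R=foxtrot -> agree -> foxtrot
i=3: L=bravo R=bravo -> agree -> bravo
i=4: L=alpha R=alpha -> agree -> alpha
Conflict count: 0

Answer: 0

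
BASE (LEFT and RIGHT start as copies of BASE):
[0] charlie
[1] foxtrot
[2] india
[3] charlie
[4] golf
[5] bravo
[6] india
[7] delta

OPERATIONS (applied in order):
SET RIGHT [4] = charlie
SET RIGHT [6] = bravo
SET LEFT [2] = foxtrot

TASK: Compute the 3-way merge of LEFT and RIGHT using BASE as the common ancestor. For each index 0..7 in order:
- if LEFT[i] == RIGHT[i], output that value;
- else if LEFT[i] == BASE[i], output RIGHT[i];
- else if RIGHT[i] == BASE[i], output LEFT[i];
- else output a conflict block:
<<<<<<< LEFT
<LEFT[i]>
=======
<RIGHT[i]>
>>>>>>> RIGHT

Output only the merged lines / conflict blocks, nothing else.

Final LEFT:  [charlie, foxtrot, foxtrot, charlie, golf, bravo, india, delta]
Final RIGHT: [charlie, foxtrot, india, charlie, charlie, bravo, bravo, delta]
i=0: L=charlie R=charlie -> agree -> charlie
i=1: L=foxtrot R=foxtrot -> agree -> foxtrot
i=2: L=foxtrot, R=india=BASE -> take LEFT -> foxtrot
i=3: L=charlie R=charlie -> agree -> charlie
i=4: L=golf=BASE, R=charlie -> take RIGHT -> charlie
i=5: L=bravo R=bravo -> agree -> bravo
i=6: L=india=BASE, R=bravo -> take RIGHT -> bravo
i=7: L=delta R=delta -> agree -> delta

Answer: charlie
foxtrot
foxtrot
charlie
charlie
bravo
bravo
delta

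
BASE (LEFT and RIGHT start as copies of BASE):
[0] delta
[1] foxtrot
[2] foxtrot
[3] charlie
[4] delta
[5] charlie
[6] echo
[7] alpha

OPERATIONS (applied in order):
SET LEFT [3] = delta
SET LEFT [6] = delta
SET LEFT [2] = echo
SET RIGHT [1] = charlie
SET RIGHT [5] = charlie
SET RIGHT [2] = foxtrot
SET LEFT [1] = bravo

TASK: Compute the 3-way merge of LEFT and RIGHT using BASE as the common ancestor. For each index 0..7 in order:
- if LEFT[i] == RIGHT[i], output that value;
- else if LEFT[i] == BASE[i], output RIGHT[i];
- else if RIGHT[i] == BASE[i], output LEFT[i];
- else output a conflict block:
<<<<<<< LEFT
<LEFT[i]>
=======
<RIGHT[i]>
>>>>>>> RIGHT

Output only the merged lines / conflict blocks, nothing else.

Final LEFT:  [delta, bravo, echo, delta, delta, charlie, delta, alpha]
Final RIGHT: [delta, charlie, foxtrot, charlie, delta, charlie, echo, alpha]
i=0: L=delta R=delta -> agree -> delta
i=1: BASE=foxtrot L=bravo R=charlie all differ -> CONFLICT
i=2: L=echo, R=foxtrot=BASE -> take LEFT -> echo
i=3: L=delta, R=charlie=BASE -> take LEFT -> delta
i=4: L=delta R=delta -> agree -> delta
i=5: L=charlie R=charlie -> agree -> charlie
i=6: L=delta, R=echo=BASE -> take LEFT -> delta
i=7: L=alpha R=alpha -> agree -> alpha

Answer: delta
<<<<<<< LEFT
bravo
=======
charlie
>>>>>>> RIGHT
echo
delta
delta
charlie
delta
alpha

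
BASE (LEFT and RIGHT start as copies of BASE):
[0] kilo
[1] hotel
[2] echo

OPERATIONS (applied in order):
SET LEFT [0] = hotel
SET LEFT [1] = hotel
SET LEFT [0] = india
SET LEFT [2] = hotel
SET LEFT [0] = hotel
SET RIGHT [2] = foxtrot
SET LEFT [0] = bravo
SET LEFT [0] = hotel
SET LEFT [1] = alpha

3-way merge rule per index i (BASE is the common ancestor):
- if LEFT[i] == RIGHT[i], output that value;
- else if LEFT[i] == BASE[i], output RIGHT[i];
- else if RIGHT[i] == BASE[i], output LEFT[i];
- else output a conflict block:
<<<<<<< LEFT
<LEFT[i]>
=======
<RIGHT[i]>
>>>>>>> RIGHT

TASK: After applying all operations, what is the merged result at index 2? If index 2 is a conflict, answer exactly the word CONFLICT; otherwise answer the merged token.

Final LEFT:  [hotel, alpha, hotel]
Final RIGHT: [kilo, hotel, foxtrot]
i=0: L=hotel, R=kilo=BASE -> take LEFT -> hotel
i=1: L=alpha, R=hotel=BASE -> take LEFT -> alpha
i=2: BASE=echo L=hotel R=foxtrot all differ -> CONFLICT
Index 2 -> CONFLICT

Answer: CONFLICT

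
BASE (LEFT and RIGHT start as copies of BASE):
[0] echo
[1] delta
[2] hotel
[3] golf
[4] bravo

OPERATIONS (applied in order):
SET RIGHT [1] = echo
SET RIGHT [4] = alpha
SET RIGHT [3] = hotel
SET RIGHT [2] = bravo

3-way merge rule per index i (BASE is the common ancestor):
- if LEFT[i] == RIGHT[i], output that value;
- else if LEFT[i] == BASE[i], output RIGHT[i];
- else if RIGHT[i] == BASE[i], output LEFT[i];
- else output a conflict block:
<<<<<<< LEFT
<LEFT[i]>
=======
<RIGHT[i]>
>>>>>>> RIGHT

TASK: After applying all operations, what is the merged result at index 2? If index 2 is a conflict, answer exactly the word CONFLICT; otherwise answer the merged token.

Final LEFT:  [echo, delta, hotel, golf, bravo]
Final RIGHT: [echo, echo, bravo, hotel, alpha]
i=0: L=echo R=echo -> agree -> echo
i=1: L=delta=BASE, R=echo -> take RIGHT -> echo
i=2: L=hotel=BASE, R=bravo -> take RIGHT -> bravo
i=3: L=golf=BASE, R=hotel -> take RIGHT -> hotel
i=4: L=bravo=BASE, R=alpha -> take RIGHT -> alpha
Index 2 -> bravo

Answer: bravo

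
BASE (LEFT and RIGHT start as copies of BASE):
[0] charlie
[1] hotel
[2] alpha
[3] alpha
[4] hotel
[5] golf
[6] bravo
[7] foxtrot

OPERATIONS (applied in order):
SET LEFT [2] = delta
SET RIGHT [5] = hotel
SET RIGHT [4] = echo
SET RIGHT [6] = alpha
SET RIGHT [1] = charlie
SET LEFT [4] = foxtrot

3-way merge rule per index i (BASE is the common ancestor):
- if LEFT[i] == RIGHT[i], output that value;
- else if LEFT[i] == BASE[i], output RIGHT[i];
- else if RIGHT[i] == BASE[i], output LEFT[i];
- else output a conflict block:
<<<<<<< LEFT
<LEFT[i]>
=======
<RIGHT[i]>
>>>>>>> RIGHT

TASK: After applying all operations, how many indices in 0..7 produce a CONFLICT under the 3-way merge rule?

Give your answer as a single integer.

Final LEFT:  [charlie, hotel, delta, alpha, foxtrot, golf, bravo, foxtrot]
Final RIGHT: [charlie, charlie, alpha, alpha, echo, hotel, alpha, foxtrot]
i=0: L=charlie R=charlie -> agree -> charlie
i=1: L=hotel=BASE, R=charlie -> take RIGHT -> charlie
i=2: L=delta, R=alpha=BASE -> take LEFT -> delta
i=3: L=alpha R=alpha -> agree -> alpha
i=4: BASE=hotel L=foxtrot R=echo all differ -> CONFLICT
i=5: L=golf=BASE, R=hotel -> take RIGHT -> hotel
i=6: L=bravo=BASE, R=alpha -> take RIGHT -> alpha
i=7: L=foxtrot R=foxtrot -> agree -> foxtrot
Conflict count: 1

Answer: 1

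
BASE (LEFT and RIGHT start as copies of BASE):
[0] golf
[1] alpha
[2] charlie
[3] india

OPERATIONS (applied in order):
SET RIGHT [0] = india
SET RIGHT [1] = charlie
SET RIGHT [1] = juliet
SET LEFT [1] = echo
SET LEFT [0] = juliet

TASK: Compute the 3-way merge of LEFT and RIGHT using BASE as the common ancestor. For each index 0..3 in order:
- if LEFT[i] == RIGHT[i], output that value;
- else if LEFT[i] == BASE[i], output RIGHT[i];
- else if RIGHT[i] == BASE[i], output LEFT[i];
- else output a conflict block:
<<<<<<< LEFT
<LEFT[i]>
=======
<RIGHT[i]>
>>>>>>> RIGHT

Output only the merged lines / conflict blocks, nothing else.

Answer: <<<<<<< LEFT
juliet
=======
india
>>>>>>> RIGHT
<<<<<<< LEFT
echo
=======
juliet
>>>>>>> RIGHT
charlie
india

Derivation:
Final LEFT:  [juliet, echo, charlie, india]
Final RIGHT: [india, juliet, charlie, india]
i=0: BASE=golf L=juliet R=india all differ -> CONFLICT
i=1: BASE=alpha L=echo R=juliet all differ -> CONFLICT
i=2: L=charlie R=charlie -> agree -> charlie
i=3: L=india R=india -> agree -> india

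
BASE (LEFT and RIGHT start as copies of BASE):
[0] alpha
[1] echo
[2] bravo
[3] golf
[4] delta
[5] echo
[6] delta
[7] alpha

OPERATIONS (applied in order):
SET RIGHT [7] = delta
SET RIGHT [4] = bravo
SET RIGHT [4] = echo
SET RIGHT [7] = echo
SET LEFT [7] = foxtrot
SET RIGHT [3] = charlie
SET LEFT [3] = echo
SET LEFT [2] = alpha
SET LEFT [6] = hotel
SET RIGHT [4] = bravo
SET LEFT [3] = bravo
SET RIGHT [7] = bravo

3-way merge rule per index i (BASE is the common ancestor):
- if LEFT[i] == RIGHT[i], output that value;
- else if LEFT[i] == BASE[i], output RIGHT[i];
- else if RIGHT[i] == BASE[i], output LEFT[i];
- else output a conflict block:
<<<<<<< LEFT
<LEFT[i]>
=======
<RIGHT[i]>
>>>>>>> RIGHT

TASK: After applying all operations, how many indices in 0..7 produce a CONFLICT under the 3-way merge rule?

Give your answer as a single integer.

Answer: 2

Derivation:
Final LEFT:  [alpha, echo, alpha, bravo, delta, echo, hotel, foxtrot]
Final RIGHT: [alpha, echo, bravo, charlie, bravo, echo, delta, bravo]
i=0: L=alpha R=alpha -> agree -> alpha
i=1: L=echo R=echo -> agree -> echo
i=2: L=alpha, R=bravo=BASE -> take LEFT -> alpha
i=3: BASE=golf L=bravo R=charlie all differ -> CONFLICT
i=4: L=delta=BASE, R=bravo -> take RIGHT -> bravo
i=5: L=echo R=echo -> agree -> echo
i=6: L=hotel, R=delta=BASE -> take LEFT -> hotel
i=7: BASE=alpha L=foxtrot R=bravo all differ -> CONFLICT
Conflict count: 2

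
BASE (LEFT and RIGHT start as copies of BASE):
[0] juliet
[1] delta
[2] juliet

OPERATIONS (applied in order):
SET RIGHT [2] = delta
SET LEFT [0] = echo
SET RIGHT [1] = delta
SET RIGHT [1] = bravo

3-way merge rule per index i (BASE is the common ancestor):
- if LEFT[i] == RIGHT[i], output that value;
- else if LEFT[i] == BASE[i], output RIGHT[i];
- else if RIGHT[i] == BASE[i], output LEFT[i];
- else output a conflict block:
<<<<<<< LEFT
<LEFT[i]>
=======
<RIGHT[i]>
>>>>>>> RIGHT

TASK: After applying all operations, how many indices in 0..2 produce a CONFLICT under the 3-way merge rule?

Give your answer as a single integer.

Final LEFT:  [echo, delta, juliet]
Final RIGHT: [juliet, bravo, delta]
i=0: L=echo, R=juliet=BASE -> take LEFT -> echo
i=1: L=delta=BASE, R=bravo -> take RIGHT -> bravo
i=2: L=juliet=BASE, R=delta -> take RIGHT -> delta
Conflict count: 0

Answer: 0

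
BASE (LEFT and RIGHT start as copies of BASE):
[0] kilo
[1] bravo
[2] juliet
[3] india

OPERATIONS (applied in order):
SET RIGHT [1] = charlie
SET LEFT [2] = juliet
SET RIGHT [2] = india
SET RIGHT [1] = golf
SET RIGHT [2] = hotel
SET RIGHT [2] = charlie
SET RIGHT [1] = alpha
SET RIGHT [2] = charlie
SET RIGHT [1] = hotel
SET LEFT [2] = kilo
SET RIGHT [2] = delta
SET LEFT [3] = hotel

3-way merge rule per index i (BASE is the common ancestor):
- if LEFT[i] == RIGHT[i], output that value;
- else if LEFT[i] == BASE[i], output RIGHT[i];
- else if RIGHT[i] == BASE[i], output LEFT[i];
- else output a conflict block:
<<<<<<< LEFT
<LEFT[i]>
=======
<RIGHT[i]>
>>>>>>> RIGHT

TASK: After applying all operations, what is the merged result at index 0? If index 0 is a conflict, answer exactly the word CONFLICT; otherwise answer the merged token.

Answer: kilo

Derivation:
Final LEFT:  [kilo, bravo, kilo, hotel]
Final RIGHT: [kilo, hotel, delta, india]
i=0: L=kilo R=kilo -> agree -> kilo
i=1: L=bravo=BASE, R=hotel -> take RIGHT -> hotel
i=2: BASE=juliet L=kilo R=delta all differ -> CONFLICT
i=3: L=hotel, R=india=BASE -> take LEFT -> hotel
Index 0 -> kilo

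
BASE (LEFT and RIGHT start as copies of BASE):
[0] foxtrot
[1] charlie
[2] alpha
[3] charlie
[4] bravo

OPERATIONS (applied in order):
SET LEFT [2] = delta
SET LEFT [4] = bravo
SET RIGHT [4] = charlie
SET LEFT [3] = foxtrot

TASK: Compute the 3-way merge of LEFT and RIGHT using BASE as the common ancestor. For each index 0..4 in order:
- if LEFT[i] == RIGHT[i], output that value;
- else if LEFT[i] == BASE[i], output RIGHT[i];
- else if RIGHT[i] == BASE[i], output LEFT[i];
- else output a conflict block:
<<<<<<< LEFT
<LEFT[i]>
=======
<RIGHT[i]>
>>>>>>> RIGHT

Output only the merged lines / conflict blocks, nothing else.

Answer: foxtrot
charlie
delta
foxtrot
charlie

Derivation:
Final LEFT:  [foxtrot, charlie, delta, foxtrot, bravo]
Final RIGHT: [foxtrot, charlie, alpha, charlie, charlie]
i=0: L=foxtrot R=foxtrot -> agree -> foxtrot
i=1: L=charlie R=charlie -> agree -> charlie
i=2: L=delta, R=alpha=BASE -> take LEFT -> delta
i=3: L=foxtrot, R=charlie=BASE -> take LEFT -> foxtrot
i=4: L=bravo=BASE, R=charlie -> take RIGHT -> charlie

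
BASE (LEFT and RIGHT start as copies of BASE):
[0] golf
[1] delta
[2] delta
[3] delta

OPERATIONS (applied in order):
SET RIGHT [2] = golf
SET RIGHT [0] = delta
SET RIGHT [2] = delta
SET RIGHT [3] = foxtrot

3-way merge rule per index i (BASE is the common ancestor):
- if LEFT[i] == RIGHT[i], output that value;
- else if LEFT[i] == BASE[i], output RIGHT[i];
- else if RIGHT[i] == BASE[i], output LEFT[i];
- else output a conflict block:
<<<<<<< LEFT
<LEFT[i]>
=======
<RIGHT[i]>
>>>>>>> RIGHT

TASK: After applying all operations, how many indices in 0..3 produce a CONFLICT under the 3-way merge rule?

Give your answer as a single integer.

Answer: 0

Derivation:
Final LEFT:  [golf, delta, delta, delta]
Final RIGHT: [delta, delta, delta, foxtrot]
i=0: L=golf=BASE, R=delta -> take RIGHT -> delta
i=1: L=delta R=delta -> agree -> delta
i=2: L=delta R=delta -> agree -> delta
i=3: L=delta=BASE, R=foxtrot -> take RIGHT -> foxtrot
Conflict count: 0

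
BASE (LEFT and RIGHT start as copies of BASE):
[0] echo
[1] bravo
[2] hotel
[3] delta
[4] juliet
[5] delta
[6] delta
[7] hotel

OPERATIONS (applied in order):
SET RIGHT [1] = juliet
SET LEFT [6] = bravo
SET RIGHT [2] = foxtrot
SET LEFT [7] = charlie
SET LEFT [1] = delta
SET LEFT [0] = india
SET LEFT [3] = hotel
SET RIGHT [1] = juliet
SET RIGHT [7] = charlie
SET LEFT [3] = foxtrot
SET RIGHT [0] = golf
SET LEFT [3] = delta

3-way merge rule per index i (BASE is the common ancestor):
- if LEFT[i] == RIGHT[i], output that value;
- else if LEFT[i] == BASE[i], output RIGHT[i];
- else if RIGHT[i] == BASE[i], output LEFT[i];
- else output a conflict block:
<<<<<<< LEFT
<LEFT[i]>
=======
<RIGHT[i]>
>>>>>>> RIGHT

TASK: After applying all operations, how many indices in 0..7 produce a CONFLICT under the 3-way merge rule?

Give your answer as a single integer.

Final LEFT:  [india, delta, hotel, delta, juliet, delta, bravo, charlie]
Final RIGHT: [golf, juliet, foxtrot, delta, juliet, delta, delta, charlie]
i=0: BASE=echo L=india R=golf all differ -> CONFLICT
i=1: BASE=bravo L=delta R=juliet all differ -> CONFLICT
i=2: L=hotel=BASE, R=foxtrot -> take RIGHT -> foxtrot
i=3: L=delta R=delta -> agree -> delta
i=4: L=juliet R=juliet -> agree -> juliet
i=5: L=delta R=delta -> agree -> delta
i=6: L=bravo, R=delta=BASE -> take LEFT -> bravo
i=7: L=charlie R=charlie -> agree -> charlie
Conflict count: 2

Answer: 2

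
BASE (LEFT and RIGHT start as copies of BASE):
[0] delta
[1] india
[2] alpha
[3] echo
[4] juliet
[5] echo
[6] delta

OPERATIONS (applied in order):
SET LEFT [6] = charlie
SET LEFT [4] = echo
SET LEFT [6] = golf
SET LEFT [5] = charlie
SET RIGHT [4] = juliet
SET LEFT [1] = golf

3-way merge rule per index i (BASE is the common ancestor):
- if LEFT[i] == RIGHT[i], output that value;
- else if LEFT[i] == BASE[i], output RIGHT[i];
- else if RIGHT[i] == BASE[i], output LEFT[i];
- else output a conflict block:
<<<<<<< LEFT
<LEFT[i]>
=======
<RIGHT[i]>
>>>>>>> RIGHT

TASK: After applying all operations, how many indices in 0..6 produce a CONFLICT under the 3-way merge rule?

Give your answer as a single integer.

Answer: 0

Derivation:
Final LEFT:  [delta, golf, alpha, echo, echo, charlie, golf]
Final RIGHT: [delta, india, alpha, echo, juliet, echo, delta]
i=0: L=delta R=delta -> agree -> delta
i=1: L=golf, R=india=BASE -> take LEFT -> golf
i=2: L=alpha R=alpha -> agree -> alpha
i=3: L=echo R=echo -> agree -> echo
i=4: L=echo, R=juliet=BASE -> take LEFT -> echo
i=5: L=charlie, R=echo=BASE -> take LEFT -> charlie
i=6: L=golf, R=delta=BASE -> take LEFT -> golf
Conflict count: 0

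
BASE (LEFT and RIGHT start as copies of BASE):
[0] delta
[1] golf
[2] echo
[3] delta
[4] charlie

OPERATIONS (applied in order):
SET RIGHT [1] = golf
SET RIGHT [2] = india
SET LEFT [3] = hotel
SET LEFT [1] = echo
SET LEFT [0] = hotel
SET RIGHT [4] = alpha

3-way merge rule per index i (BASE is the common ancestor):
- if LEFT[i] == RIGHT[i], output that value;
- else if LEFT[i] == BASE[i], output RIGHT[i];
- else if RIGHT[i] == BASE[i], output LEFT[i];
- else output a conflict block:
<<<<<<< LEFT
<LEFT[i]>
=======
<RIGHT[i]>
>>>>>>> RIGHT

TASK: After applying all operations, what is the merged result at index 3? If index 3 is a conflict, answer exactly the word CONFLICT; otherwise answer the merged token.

Final LEFT:  [hotel, echo, echo, hotel, charlie]
Final RIGHT: [delta, golf, india, delta, alpha]
i=0: L=hotel, R=delta=BASE -> take LEFT -> hotel
i=1: L=echo, R=golf=BASE -> take LEFT -> echo
i=2: L=echo=BASE, R=india -> take RIGHT -> india
i=3: L=hotel, R=delta=BASE -> take LEFT -> hotel
i=4: L=charlie=BASE, R=alpha -> take RIGHT -> alpha
Index 3 -> hotel

Answer: hotel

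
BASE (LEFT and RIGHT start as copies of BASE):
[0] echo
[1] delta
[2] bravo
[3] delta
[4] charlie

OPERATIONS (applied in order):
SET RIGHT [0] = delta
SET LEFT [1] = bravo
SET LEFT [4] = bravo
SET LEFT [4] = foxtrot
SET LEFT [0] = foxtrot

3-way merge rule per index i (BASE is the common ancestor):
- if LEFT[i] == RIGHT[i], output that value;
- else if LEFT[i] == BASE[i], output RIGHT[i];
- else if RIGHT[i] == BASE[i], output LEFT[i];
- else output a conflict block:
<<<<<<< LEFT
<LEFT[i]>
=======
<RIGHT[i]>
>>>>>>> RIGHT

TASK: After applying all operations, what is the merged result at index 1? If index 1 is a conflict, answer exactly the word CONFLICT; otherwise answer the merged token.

Final LEFT:  [foxtrot, bravo, bravo, delta, foxtrot]
Final RIGHT: [delta, delta, bravo, delta, charlie]
i=0: BASE=echo L=foxtrot R=delta all differ -> CONFLICT
i=1: L=bravo, R=delta=BASE -> take LEFT -> bravo
i=2: L=bravo R=bravo -> agree -> bravo
i=3: L=delta R=delta -> agree -> delta
i=4: L=foxtrot, R=charlie=BASE -> take LEFT -> foxtrot
Index 1 -> bravo

Answer: bravo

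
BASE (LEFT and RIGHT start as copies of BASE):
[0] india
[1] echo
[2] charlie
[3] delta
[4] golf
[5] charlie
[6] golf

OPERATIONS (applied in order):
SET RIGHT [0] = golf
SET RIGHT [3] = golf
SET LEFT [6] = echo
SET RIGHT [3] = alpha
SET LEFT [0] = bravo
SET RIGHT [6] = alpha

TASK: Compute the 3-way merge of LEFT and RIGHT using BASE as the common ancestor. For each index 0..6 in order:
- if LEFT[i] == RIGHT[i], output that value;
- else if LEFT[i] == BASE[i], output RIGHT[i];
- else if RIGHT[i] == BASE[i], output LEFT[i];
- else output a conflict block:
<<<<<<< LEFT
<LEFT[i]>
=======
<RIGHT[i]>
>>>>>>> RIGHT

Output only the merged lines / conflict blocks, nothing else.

Final LEFT:  [bravo, echo, charlie, delta, golf, charlie, echo]
Final RIGHT: [golf, echo, charlie, alpha, golf, charlie, alpha]
i=0: BASE=india L=bravo R=golf all differ -> CONFLICT
i=1: L=echo R=echo -> agree -> echo
i=2: L=charlie R=charlie -> agree -> charlie
i=3: L=delta=BASE, R=alpha -> take RIGHT -> alpha
i=4: L=golf R=golf -> agree -> golf
i=5: L=charlie R=charlie -> agree -> charlie
i=6: BASE=golf L=echo R=alpha all differ -> CONFLICT

Answer: <<<<<<< LEFT
bravo
=======
golf
>>>>>>> RIGHT
echo
charlie
alpha
golf
charlie
<<<<<<< LEFT
echo
=======
alpha
>>>>>>> RIGHT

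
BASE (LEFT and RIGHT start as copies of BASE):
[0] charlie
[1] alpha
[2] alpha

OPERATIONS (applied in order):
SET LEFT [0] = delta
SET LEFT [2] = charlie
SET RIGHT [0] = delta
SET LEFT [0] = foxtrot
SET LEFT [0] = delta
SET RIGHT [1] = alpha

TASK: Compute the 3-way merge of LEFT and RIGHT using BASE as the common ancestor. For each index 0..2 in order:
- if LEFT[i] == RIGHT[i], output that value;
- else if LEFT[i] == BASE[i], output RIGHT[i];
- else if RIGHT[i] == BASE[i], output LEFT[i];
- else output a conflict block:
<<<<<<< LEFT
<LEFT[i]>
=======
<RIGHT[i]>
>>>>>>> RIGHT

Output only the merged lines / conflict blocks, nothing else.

Answer: delta
alpha
charlie

Derivation:
Final LEFT:  [delta, alpha, charlie]
Final RIGHT: [delta, alpha, alpha]
i=0: L=delta R=delta -> agree -> delta
i=1: L=alpha R=alpha -> agree -> alpha
i=2: L=charlie, R=alpha=BASE -> take LEFT -> charlie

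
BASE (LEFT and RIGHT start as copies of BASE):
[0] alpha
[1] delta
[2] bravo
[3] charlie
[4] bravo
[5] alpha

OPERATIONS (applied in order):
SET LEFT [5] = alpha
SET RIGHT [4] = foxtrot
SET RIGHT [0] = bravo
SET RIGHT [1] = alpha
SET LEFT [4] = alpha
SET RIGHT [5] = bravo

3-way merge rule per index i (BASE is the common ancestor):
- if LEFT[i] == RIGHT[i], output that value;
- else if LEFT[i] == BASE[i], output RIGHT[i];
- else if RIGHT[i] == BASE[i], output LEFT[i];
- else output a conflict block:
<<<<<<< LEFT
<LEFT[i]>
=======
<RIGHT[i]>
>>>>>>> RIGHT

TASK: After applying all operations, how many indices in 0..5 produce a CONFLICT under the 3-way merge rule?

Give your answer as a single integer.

Answer: 1

Derivation:
Final LEFT:  [alpha, delta, bravo, charlie, alpha, alpha]
Final RIGHT: [bravo, alpha, bravo, charlie, foxtrot, bravo]
i=0: L=alpha=BASE, R=bravo -> take RIGHT -> bravo
i=1: L=delta=BASE, R=alpha -> take RIGHT -> alpha
i=2: L=bravo R=bravo -> agree -> bravo
i=3: L=charlie R=charlie -> agree -> charlie
i=4: BASE=bravo L=alpha R=foxtrot all differ -> CONFLICT
i=5: L=alpha=BASE, R=bravo -> take RIGHT -> bravo
Conflict count: 1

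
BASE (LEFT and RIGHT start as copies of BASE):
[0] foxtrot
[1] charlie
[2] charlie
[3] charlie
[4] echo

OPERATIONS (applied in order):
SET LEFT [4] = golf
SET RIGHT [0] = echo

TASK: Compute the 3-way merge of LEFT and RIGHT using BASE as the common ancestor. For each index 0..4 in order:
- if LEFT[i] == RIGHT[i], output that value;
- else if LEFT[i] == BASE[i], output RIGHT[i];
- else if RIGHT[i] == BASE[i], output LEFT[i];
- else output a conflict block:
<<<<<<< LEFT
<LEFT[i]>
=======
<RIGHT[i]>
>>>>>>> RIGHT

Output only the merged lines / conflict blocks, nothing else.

Final LEFT:  [foxtrot, charlie, charlie, charlie, golf]
Final RIGHT: [echo, charlie, charlie, charlie, echo]
i=0: L=foxtrot=BASE, R=echo -> take RIGHT -> echo
i=1: L=charlie R=charlie -> agree -> charlie
i=2: L=charlie R=charlie -> agree -> charlie
i=3: L=charlie R=charlie -> agree -> charlie
i=4: L=golf, R=echo=BASE -> take LEFT -> golf

Answer: echo
charlie
charlie
charlie
golf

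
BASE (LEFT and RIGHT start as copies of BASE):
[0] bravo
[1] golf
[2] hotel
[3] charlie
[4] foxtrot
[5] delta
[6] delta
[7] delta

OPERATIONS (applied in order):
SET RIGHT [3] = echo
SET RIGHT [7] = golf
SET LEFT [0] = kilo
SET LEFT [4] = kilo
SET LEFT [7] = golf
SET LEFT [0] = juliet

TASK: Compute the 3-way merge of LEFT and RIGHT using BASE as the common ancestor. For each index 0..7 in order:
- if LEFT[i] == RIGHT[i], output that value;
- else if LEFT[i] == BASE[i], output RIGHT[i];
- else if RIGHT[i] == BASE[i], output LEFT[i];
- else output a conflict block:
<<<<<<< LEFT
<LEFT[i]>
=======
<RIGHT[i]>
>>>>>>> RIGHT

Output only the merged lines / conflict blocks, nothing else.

Answer: juliet
golf
hotel
echo
kilo
delta
delta
golf

Derivation:
Final LEFT:  [juliet, golf, hotel, charlie, kilo, delta, delta, golf]
Final RIGHT: [bravo, golf, hotel, echo, foxtrot, delta, delta, golf]
i=0: L=juliet, R=bravo=BASE -> take LEFT -> juliet
i=1: L=golf R=golf -> agree -> golf
i=2: L=hotel R=hotel -> agree -> hotel
i=3: L=charlie=BASE, R=echo -> take RIGHT -> echo
i=4: L=kilo, R=foxtrot=BASE -> take LEFT -> kilo
i=5: L=delta R=delta -> agree -> delta
i=6: L=delta R=delta -> agree -> delta
i=7: L=golf R=golf -> agree -> golf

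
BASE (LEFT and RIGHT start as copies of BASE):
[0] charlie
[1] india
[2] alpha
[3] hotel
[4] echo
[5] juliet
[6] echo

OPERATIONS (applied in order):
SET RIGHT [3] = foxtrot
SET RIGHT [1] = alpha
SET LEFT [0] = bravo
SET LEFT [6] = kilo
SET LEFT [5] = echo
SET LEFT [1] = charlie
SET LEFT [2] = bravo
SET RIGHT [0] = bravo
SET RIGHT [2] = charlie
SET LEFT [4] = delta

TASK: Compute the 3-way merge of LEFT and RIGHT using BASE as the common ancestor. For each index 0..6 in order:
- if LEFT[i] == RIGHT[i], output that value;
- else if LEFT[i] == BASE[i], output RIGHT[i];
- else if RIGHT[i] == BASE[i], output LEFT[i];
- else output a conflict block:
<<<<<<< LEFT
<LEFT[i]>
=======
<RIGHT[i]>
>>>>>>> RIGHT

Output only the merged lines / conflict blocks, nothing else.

Final LEFT:  [bravo, charlie, bravo, hotel, delta, echo, kilo]
Final RIGHT: [bravo, alpha, charlie, foxtrot, echo, juliet, echo]
i=0: L=bravo R=bravo -> agree -> bravo
i=1: BASE=india L=charlie R=alpha all differ -> CONFLICT
i=2: BASE=alpha L=bravo R=charlie all differ -> CONFLICT
i=3: L=hotel=BASE, R=foxtrot -> take RIGHT -> foxtrot
i=4: L=delta, R=echo=BASE -> take LEFT -> delta
i=5: L=echo, R=juliet=BASE -> take LEFT -> echo
i=6: L=kilo, R=echo=BASE -> take LEFT -> kilo

Answer: bravo
<<<<<<< LEFT
charlie
=======
alpha
>>>>>>> RIGHT
<<<<<<< LEFT
bravo
=======
charlie
>>>>>>> RIGHT
foxtrot
delta
echo
kilo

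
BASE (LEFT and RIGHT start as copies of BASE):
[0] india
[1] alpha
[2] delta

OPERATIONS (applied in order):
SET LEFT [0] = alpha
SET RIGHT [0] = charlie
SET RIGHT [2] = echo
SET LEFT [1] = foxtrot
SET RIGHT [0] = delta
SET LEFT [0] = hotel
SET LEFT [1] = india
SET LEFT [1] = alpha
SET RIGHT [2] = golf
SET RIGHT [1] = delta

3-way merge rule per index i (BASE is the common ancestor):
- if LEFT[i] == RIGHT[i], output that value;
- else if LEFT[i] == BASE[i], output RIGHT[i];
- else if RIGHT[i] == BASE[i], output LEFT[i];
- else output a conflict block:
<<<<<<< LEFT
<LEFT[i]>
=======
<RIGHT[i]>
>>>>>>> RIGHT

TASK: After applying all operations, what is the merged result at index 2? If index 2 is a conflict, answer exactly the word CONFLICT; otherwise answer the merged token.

Answer: golf

Derivation:
Final LEFT:  [hotel, alpha, delta]
Final RIGHT: [delta, delta, golf]
i=0: BASE=india L=hotel R=delta all differ -> CONFLICT
i=1: L=alpha=BASE, R=delta -> take RIGHT -> delta
i=2: L=delta=BASE, R=golf -> take RIGHT -> golf
Index 2 -> golf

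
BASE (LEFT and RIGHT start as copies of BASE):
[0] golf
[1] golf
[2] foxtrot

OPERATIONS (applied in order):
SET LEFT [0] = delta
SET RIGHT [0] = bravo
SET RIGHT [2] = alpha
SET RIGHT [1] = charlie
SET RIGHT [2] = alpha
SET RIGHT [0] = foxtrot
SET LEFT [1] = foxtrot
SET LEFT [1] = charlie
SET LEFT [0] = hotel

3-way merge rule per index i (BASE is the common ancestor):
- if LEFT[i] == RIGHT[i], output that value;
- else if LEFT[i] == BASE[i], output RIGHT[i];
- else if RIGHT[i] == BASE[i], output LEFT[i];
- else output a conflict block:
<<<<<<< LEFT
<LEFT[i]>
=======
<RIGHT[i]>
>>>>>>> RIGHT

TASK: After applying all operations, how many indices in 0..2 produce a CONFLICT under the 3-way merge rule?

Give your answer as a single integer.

Final LEFT:  [hotel, charlie, foxtrot]
Final RIGHT: [foxtrot, charlie, alpha]
i=0: BASE=golf L=hotel R=foxtrot all differ -> CONFLICT
i=1: L=charlie R=charlie -> agree -> charlie
i=2: L=foxtrot=BASE, R=alpha -> take RIGHT -> alpha
Conflict count: 1

Answer: 1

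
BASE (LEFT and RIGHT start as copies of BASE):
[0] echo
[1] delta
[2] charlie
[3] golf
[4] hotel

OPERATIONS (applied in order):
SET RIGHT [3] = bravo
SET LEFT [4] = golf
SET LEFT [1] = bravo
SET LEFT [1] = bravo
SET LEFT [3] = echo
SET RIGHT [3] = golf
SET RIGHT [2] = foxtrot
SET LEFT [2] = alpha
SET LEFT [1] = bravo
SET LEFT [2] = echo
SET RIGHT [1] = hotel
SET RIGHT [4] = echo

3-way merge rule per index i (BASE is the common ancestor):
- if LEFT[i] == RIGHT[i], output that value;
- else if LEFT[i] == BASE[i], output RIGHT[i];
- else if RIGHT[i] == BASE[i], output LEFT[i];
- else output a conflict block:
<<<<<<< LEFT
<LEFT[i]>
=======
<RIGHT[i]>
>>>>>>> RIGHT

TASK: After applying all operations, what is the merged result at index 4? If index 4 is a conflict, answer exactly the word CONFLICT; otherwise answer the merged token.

Answer: CONFLICT

Derivation:
Final LEFT:  [echo, bravo, echo, echo, golf]
Final RIGHT: [echo, hotel, foxtrot, golf, echo]
i=0: L=echo R=echo -> agree -> echo
i=1: BASE=delta L=bravo R=hotel all differ -> CONFLICT
i=2: BASE=charlie L=echo R=foxtrot all differ -> CONFLICT
i=3: L=echo, R=golf=BASE -> take LEFT -> echo
i=4: BASE=hotel L=golf R=echo all differ -> CONFLICT
Index 4 -> CONFLICT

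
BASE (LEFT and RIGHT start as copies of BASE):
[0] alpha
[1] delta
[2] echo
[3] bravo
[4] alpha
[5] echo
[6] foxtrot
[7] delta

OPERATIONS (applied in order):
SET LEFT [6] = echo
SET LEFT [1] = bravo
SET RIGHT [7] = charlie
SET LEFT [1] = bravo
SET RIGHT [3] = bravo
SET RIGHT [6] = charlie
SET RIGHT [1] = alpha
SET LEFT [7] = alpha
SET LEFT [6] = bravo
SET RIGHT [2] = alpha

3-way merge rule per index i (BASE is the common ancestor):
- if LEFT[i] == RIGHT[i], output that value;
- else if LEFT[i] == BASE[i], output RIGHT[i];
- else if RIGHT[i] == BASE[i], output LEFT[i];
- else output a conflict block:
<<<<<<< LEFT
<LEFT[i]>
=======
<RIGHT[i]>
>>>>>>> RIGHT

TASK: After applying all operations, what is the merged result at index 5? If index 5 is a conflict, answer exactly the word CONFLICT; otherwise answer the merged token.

Answer: echo

Derivation:
Final LEFT:  [alpha, bravo, echo, bravo, alpha, echo, bravo, alpha]
Final RIGHT: [alpha, alpha, alpha, bravo, alpha, echo, charlie, charlie]
i=0: L=alpha R=alpha -> agree -> alpha
i=1: BASE=delta L=bravo R=alpha all differ -> CONFLICT
i=2: L=echo=BASE, R=alpha -> take RIGHT -> alpha
i=3: L=bravo R=bravo -> agree -> bravo
i=4: L=alpha R=alpha -> agree -> alpha
i=5: L=echo R=echo -> agree -> echo
i=6: BASE=foxtrot L=bravo R=charlie all differ -> CONFLICT
i=7: BASE=delta L=alpha R=charlie all differ -> CONFLICT
Index 5 -> echo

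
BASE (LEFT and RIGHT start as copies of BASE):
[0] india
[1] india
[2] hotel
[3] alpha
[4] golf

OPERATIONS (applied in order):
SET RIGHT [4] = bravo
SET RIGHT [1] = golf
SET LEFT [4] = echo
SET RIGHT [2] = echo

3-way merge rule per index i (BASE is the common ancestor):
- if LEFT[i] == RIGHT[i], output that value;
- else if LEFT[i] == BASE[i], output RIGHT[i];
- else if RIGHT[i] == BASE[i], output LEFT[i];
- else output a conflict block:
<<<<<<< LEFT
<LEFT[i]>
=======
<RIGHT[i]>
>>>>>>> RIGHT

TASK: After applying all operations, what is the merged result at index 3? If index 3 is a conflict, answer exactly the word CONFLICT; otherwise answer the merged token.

Answer: alpha

Derivation:
Final LEFT:  [india, india, hotel, alpha, echo]
Final RIGHT: [india, golf, echo, alpha, bravo]
i=0: L=india R=india -> agree -> india
i=1: L=india=BASE, R=golf -> take RIGHT -> golf
i=2: L=hotel=BASE, R=echo -> take RIGHT -> echo
i=3: L=alpha R=alpha -> agree -> alpha
i=4: BASE=golf L=echo R=bravo all differ -> CONFLICT
Index 3 -> alpha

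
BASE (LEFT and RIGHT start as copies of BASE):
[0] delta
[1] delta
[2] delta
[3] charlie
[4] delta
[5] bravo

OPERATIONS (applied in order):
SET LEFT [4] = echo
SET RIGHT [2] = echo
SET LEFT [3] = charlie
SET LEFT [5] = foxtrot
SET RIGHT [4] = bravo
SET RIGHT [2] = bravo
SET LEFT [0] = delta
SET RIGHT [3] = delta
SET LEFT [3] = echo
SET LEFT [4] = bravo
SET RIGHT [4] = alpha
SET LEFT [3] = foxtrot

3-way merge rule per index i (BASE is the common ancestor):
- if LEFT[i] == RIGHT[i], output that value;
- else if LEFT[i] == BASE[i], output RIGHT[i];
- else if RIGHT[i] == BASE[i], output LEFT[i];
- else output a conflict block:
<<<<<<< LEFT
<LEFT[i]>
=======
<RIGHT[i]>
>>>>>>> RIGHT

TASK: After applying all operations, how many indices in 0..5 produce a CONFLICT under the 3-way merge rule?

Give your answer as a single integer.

Final LEFT:  [delta, delta, delta, foxtrot, bravo, foxtrot]
Final RIGHT: [delta, delta, bravo, delta, alpha, bravo]
i=0: L=delta R=delta -> agree -> delta
i=1: L=delta R=delta -> agree -> delta
i=2: L=delta=BASE, R=bravo -> take RIGHT -> bravo
i=3: BASE=charlie L=foxtrot R=delta all differ -> CONFLICT
i=4: BASE=delta L=bravo R=alpha all differ -> CONFLICT
i=5: L=foxtrot, R=bravo=BASE -> take LEFT -> foxtrot
Conflict count: 2

Answer: 2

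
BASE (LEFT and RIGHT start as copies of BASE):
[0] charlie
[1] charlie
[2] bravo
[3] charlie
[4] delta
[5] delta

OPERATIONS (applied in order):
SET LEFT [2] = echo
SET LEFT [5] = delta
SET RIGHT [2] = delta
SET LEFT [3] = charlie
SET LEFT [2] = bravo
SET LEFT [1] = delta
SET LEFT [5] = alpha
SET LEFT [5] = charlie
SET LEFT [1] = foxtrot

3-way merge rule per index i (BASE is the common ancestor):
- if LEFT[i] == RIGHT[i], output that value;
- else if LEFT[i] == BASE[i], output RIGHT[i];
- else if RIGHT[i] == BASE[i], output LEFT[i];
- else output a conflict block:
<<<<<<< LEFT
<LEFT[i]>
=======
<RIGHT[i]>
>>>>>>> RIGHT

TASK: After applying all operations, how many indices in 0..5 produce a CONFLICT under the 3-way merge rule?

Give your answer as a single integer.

Answer: 0

Derivation:
Final LEFT:  [charlie, foxtrot, bravo, charlie, delta, charlie]
Final RIGHT: [charlie, charlie, delta, charlie, delta, delta]
i=0: L=charlie R=charlie -> agree -> charlie
i=1: L=foxtrot, R=charlie=BASE -> take LEFT -> foxtrot
i=2: L=bravo=BASE, R=delta -> take RIGHT -> delta
i=3: L=charlie R=charlie -> agree -> charlie
i=4: L=delta R=delta -> agree -> delta
i=5: L=charlie, R=delta=BASE -> take LEFT -> charlie
Conflict count: 0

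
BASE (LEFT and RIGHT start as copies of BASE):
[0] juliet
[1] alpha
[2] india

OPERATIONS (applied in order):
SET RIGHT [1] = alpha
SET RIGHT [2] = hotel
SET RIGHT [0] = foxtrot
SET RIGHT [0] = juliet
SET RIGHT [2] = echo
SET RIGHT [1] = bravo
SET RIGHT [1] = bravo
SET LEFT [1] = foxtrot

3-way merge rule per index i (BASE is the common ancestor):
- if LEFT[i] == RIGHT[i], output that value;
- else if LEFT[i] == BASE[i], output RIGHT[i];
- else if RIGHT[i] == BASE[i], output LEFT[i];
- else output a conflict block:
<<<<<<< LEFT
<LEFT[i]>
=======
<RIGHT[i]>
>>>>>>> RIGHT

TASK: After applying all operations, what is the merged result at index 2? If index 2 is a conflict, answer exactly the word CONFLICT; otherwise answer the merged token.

Final LEFT:  [juliet, foxtrot, india]
Final RIGHT: [juliet, bravo, echo]
i=0: L=juliet R=juliet -> agree -> juliet
i=1: BASE=alpha L=foxtrot R=bravo all differ -> CONFLICT
i=2: L=india=BASE, R=echo -> take RIGHT -> echo
Index 2 -> echo

Answer: echo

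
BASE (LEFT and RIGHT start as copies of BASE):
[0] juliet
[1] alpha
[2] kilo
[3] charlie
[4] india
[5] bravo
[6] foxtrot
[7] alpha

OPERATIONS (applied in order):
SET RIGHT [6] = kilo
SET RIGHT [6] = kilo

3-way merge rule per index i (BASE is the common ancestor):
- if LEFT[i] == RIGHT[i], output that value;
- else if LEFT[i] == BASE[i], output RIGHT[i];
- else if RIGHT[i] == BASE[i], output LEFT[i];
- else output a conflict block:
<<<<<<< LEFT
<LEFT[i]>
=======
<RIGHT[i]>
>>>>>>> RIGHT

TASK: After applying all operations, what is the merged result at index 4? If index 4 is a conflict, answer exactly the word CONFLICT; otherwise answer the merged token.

Answer: india

Derivation:
Final LEFT:  [juliet, alpha, kilo, charlie, india, bravo, foxtrot, alpha]
Final RIGHT: [juliet, alpha, kilo, charlie, india, bravo, kilo, alpha]
i=0: L=juliet R=juliet -> agree -> juliet
i=1: L=alpha R=alpha -> agree -> alpha
i=2: L=kilo R=kilo -> agree -> kilo
i=3: L=charlie R=charlie -> agree -> charlie
i=4: L=india R=india -> agree -> india
i=5: L=bravo R=bravo -> agree -> bravo
i=6: L=foxtrot=BASE, R=kilo -> take RIGHT -> kilo
i=7: L=alpha R=alpha -> agree -> alpha
Index 4 -> india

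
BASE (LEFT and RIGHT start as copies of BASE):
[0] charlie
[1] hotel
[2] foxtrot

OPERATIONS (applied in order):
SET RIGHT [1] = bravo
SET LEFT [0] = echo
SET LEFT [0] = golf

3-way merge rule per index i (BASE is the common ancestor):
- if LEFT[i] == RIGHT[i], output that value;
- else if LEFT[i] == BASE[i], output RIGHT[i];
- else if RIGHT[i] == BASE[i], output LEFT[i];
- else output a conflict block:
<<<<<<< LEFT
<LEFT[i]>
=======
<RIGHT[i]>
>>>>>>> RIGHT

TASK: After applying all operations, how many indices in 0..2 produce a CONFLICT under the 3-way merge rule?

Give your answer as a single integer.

Answer: 0

Derivation:
Final LEFT:  [golf, hotel, foxtrot]
Final RIGHT: [charlie, bravo, foxtrot]
i=0: L=golf, R=charlie=BASE -> take LEFT -> golf
i=1: L=hotel=BASE, R=bravo -> take RIGHT -> bravo
i=2: L=foxtrot R=foxtrot -> agree -> foxtrot
Conflict count: 0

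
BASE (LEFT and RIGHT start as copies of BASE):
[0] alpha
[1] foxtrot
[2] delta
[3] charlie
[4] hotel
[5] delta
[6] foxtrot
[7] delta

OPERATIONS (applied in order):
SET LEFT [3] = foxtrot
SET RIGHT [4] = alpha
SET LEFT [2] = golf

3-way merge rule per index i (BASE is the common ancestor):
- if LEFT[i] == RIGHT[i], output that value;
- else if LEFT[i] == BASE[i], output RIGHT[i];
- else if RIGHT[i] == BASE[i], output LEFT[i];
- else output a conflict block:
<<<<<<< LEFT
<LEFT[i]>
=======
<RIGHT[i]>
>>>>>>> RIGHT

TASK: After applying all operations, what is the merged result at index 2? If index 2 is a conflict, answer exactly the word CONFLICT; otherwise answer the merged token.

Answer: golf

Derivation:
Final LEFT:  [alpha, foxtrot, golf, foxtrot, hotel, delta, foxtrot, delta]
Final RIGHT: [alpha, foxtrot, delta, charlie, alpha, delta, foxtrot, delta]
i=0: L=alpha R=alpha -> agree -> alpha
i=1: L=foxtrot R=foxtrot -> agree -> foxtrot
i=2: L=golf, R=delta=BASE -> take LEFT -> golf
i=3: L=foxtrot, R=charlie=BASE -> take LEFT -> foxtrot
i=4: L=hotel=BASE, R=alpha -> take RIGHT -> alpha
i=5: L=delta R=delta -> agree -> delta
i=6: L=foxtrot R=foxtrot -> agree -> foxtrot
i=7: L=delta R=delta -> agree -> delta
Index 2 -> golf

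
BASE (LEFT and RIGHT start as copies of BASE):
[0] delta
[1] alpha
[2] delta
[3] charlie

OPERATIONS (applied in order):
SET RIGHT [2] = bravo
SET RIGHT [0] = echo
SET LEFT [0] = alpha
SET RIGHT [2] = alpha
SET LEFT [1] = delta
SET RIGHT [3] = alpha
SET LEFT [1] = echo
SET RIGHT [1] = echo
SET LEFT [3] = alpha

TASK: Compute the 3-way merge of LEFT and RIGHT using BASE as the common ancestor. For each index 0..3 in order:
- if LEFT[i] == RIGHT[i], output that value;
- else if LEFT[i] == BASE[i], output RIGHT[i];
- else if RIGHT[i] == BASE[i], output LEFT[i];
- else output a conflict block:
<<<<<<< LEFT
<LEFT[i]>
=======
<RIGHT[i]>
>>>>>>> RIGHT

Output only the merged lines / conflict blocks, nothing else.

Answer: <<<<<<< LEFT
alpha
=======
echo
>>>>>>> RIGHT
echo
alpha
alpha

Derivation:
Final LEFT:  [alpha, echo, delta, alpha]
Final RIGHT: [echo, echo, alpha, alpha]
i=0: BASE=delta L=alpha R=echo all differ -> CONFLICT
i=1: L=echo R=echo -> agree -> echo
i=2: L=delta=BASE, R=alpha -> take RIGHT -> alpha
i=3: L=alpha R=alpha -> agree -> alpha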